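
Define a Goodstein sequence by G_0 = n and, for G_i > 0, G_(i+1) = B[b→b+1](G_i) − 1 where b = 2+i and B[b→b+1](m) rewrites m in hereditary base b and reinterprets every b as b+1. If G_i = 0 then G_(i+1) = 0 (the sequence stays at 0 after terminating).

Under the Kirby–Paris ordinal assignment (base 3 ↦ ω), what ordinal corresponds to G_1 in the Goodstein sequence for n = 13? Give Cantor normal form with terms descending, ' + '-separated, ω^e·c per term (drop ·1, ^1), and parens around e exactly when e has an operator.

ω^(ω + 1) + ω^ω

[0] 13 ≡ 2^(2 + 1) + 2^2 + 1 (base 2). Lift 3: 109. −1: 108.
[1] 108 ≡ 3^(3 + 1) + 3^3 (base 3). Lift 4: 1280. −1: 1279.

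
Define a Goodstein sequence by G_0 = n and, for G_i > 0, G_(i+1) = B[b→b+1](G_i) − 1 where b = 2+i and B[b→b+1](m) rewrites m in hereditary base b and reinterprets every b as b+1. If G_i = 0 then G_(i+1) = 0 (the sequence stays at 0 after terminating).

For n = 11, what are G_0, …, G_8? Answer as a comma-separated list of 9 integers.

11, 84, 1027, 15627, 279937, 5764801, 134217727, 2749609302, 70077777775

i=0: 11 = 2^(2 + 1) + 2 + 1 (b=2); 2→3: 3^(3 + 1) + 3 + 1 = 85; 85−1 = 84
i=1: 84 = 3^(3 + 1) + 3 (b=3); 3→4: 4^(4 + 1) + 4 = 1028; 1028−1 = 1027
i=2: 1027 = 4^(4 + 1) + 3 (b=4); 4→5: 5^(5 + 1) + 3 = 15628; 15628−1 = 15627
i=3: 15627 = 5^(5 + 1) + 2 (b=5); 5→6: 6^(6 + 1) + 2 = 279938; 279938−1 = 279937
i=4: 279937 = 6^(6 + 1) + 1 (b=6); 6→7: 7^(7 + 1) + 1 = 5764802; 5764802−1 = 5764801
i=5: 5764801 = 7^(7 + 1) (b=7); 7→8: 8^(8 + 1) = 134217728; 134217728−1 = 134217727
i=6: 134217727 = 7·8^8 + 7·8^7 + 7·8^6 + 7·8^5 + 7·8^4 + 7·8^3 + 7·8^2 + 7·8 + 7 (b=8); 8→9: 7·9^9 + 7·9^7 + 7·9^6 + 7·9^5 + 7·9^4 + 7·9^3 + 7·9^2 + 7·9 + 7 = 2749609303; 2749609303−1 = 2749609302
i=7: 2749609302 = 7·9^9 + 7·9^7 + 7·9^6 + 7·9^5 + 7·9^4 + 7·9^3 + 7·9^2 + 7·9 + 6 (b=9); 9→10: 7·10^10 + 7·10^7 + 7·10^6 + 7·10^5 + 7·10^4 + 7·10^3 + 7·10^2 + 7·10 + 6 = 70077777776; 70077777776−1 = 70077777775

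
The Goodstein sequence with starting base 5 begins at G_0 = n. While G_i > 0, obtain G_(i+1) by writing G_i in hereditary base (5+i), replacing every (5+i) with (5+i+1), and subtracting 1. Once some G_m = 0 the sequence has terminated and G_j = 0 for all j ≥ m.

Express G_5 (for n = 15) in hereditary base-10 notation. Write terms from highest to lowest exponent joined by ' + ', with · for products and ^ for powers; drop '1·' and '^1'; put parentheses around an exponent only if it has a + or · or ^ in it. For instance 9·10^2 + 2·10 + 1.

15 —HB5→ 3·5 —bump→ 3·6 = 18 —(−1)→ 17
17 —HB6→ 2·6 + 5 —bump→ 2·7 + 5 = 19 —(−1)→ 18
18 —HB7→ 2·7 + 4 —bump→ 2·8 + 4 = 20 —(−1)→ 19
19 —HB8→ 2·8 + 3 —bump→ 2·9 + 3 = 21 —(−1)→ 20
20 —HB9→ 2·9 + 2 —bump→ 2·10 + 2 = 22 —(−1)→ 21
21 —HB10→ 2·10 + 1 —bump→ 2·11 + 1 = 23 —(−1)→ 22

2·10 + 1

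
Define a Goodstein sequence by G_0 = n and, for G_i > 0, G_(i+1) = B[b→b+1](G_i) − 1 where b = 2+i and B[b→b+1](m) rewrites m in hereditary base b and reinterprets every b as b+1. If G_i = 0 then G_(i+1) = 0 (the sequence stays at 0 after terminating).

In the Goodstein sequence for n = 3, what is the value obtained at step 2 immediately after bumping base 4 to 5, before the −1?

3

3 —HB2→ 2 + 1 —bump→ 3 + 1 = 4 —(−1)→ 3
3 —HB3→ 3 —bump→ 4 = 4 —(−1)→ 3
3 —HB4→ 3 —bump→ 3 = 3 —(−1)→ 2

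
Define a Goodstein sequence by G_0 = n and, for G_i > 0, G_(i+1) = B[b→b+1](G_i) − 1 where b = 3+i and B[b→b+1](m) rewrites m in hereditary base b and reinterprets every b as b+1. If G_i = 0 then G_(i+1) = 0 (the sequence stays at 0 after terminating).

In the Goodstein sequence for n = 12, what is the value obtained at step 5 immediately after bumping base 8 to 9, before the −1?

[0] 12 ≡ 3^2 + 3 (base 3). Lift 4: 20. −1: 19.
[1] 19 ≡ 4^2 + 3 (base 4). Lift 5: 28. −1: 27.
[2] 27 ≡ 5^2 + 2 (base 5). Lift 6: 38. −1: 37.
[3] 37 ≡ 6^2 + 1 (base 6). Lift 7: 50. −1: 49.
[4] 49 ≡ 7^2 (base 7). Lift 8: 64. −1: 63.
[5] 63 ≡ 7·8 + 7 (base 8). Lift 9: 70. −1: 69.

70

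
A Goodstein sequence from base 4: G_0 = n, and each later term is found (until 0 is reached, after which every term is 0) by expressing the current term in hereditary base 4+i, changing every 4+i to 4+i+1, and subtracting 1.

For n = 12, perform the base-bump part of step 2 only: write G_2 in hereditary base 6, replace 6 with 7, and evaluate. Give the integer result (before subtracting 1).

17

[0] 12 ≡ 3·4 (base 4). Lift 5: 15. −1: 14.
[1] 14 ≡ 2·5 + 4 (base 5). Lift 6: 16. −1: 15.
[2] 15 ≡ 2·6 + 3 (base 6). Lift 7: 17. −1: 16.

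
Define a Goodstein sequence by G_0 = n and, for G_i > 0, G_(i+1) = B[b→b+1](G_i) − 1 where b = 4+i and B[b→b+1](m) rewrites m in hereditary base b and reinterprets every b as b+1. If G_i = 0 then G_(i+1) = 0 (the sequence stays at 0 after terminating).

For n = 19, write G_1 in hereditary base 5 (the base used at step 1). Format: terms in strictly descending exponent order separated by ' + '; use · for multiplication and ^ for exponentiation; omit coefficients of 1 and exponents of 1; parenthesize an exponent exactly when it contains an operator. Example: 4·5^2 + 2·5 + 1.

5^2 + 2

G_0=19  [base 4] 4^2 + 3  →[4↦5]→  5^2 + 3 = 28  −1 ⇒ G_1=27
G_1=27  [base 5] 5^2 + 2  →[5↦6]→  6^2 + 2 = 38  −1 ⇒ G_2=37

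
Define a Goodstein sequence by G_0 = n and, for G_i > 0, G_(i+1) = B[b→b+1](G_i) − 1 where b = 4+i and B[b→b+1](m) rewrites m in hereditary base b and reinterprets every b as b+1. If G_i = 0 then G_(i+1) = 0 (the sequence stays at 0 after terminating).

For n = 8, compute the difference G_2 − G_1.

0

[0] 8 ≡ 2·4 (base 4). Lift 5: 10. −1: 9.
[1] 9 ≡ 5 + 4 (base 5). Lift 6: 10. −1: 9.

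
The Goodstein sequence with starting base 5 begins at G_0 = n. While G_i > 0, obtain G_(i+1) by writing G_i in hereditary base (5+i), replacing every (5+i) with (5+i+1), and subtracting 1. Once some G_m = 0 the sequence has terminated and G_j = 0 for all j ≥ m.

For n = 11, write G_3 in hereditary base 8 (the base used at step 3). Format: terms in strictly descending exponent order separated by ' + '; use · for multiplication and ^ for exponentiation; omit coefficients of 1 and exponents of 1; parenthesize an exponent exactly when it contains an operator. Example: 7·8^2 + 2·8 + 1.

G_0=11  [base 5] 2·5 + 1  →[5↦6]→  2·6 + 1 = 13  −1 ⇒ G_1=12
G_1=12  [base 6] 2·6  →[6↦7]→  2·7 = 14  −1 ⇒ G_2=13
G_2=13  [base 7] 7 + 6  →[7↦8]→  8 + 6 = 14  −1 ⇒ G_3=13

8 + 5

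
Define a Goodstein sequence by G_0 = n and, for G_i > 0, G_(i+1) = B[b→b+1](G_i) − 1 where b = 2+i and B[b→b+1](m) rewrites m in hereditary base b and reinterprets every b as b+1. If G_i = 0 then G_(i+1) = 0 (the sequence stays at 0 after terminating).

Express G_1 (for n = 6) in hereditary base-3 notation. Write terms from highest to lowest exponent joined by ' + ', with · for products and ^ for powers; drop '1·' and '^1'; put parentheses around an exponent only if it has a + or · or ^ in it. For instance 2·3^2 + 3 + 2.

3^3 + 2

base 2: 6 = 2^2 + 2; at 3: 3^3 + 3 = 30; next = 29
base 3: 29 = 3^3 + 2; at 4: 4^4 + 2 = 258; next = 257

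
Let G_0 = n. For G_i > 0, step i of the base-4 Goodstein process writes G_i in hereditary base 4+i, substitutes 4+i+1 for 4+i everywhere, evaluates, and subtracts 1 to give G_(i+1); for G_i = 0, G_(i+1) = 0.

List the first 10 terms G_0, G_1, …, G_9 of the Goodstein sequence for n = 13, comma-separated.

13, 15, 17, 18, 19, 20, 21, 22, 23, 23

[0] 13 ≡ 3·4 + 1 (base 4). Lift 5: 16. −1: 15.
[1] 15 ≡ 3·5 (base 5). Lift 6: 18. −1: 17.
[2] 17 ≡ 2·6 + 5 (base 6). Lift 7: 19. −1: 18.
[3] 18 ≡ 2·7 + 4 (base 7). Lift 8: 20. −1: 19.
[4] 19 ≡ 2·8 + 3 (base 8). Lift 9: 21. −1: 20.
[5] 20 ≡ 2·9 + 2 (base 9). Lift 10: 22. −1: 21.
[6] 21 ≡ 2·10 + 1 (base 10). Lift 11: 23. −1: 22.
[7] 22 ≡ 2·11 (base 11). Lift 12: 24. −1: 23.
[8] 23 ≡ 12 + 11 (base 12). Lift 13: 24. −1: 23.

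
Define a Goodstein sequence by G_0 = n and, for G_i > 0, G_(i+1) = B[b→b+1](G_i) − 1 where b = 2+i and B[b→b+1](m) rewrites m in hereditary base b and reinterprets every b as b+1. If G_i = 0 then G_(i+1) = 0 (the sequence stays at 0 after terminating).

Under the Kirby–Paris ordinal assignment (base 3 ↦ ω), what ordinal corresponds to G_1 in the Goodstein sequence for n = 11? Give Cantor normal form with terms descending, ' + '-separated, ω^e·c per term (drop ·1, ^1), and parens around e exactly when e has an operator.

ω^(ω + 1) + ω

step 0: 11 = 2^(2 + 1) + 2 + 1; sub 3 for 2: 3^(3 + 1) + 3 + 1; = 85; G_1 = 85−1 = 84
step 1: 84 = 3^(3 + 1) + 3; sub 4 for 3: 4^(4 + 1) + 4; = 1028; G_2 = 1028−1 = 1027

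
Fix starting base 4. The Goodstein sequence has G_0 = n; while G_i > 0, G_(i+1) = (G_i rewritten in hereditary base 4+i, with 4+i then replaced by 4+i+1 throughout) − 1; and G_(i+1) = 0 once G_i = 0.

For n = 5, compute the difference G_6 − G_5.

-1

G_0=5  [base 4] 4 + 1  →[4↦5]→  5 + 1 = 6  −1 ⇒ G_1=5
G_1=5  [base 5] 5  →[5↦6]→  6 = 6  −1 ⇒ G_2=5
G_2=5  [base 6] 5  →[6↦7]→  5 = 5  −1 ⇒ G_3=4
G_3=4  [base 7] 4  →[7↦8]→  4 = 4  −1 ⇒ G_4=3
G_4=3  [base 8] 3  →[8↦9]→  3 = 3  −1 ⇒ G_5=2
G_5=2  [base 9] 2  →[9↦10]→  2 = 2  −1 ⇒ G_6=1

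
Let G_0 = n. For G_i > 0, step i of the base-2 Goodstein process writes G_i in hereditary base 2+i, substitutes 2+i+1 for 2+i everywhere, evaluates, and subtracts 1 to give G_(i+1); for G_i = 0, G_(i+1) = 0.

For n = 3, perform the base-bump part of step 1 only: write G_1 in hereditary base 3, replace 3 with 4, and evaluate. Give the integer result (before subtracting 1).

[0] 3 ≡ 2 + 1 (base 2). Lift 3: 4. −1: 3.
[1] 3 ≡ 3 (base 3). Lift 4: 4. −1: 3.

4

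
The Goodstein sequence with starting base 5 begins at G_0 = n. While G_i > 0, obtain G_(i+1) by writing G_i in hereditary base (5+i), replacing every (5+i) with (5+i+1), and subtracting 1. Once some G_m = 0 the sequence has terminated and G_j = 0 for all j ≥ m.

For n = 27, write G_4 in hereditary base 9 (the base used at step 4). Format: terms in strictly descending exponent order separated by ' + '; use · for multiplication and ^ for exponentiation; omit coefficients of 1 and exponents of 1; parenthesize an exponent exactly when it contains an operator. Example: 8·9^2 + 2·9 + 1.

base 5: 27 = 5^2 + 2; at 6: 6^2 + 2 = 38; next = 37
base 6: 37 = 6^2 + 1; at 7: 7^2 + 1 = 50; next = 49
base 7: 49 = 7^2; at 8: 8^2 = 64; next = 63
base 8: 63 = 7·8 + 7; at 9: 7·9 + 7 = 70; next = 69
base 9: 69 = 7·9 + 6; at 10: 7·10 + 6 = 76; next = 75

7·9 + 6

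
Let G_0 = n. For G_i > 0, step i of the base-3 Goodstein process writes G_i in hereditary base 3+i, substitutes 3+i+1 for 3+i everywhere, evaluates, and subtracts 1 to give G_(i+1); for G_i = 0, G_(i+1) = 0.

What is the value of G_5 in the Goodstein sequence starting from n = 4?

G_0 = 4. HB_3(4) = 3 + 1. Bump = 5. G_1 = 4.
G_1 = 4. HB_4(4) = 4. Bump = 5. G_2 = 4.
G_2 = 4. HB_5(4) = 4. Bump = 4. G_3 = 3.
G_3 = 3. HB_6(3) = 3. Bump = 3. G_4 = 2.
G_4 = 2. HB_7(2) = 2. Bump = 2. G_5 = 1.
G_5 = 1. HB_8(1) = 1. Bump = 1. G_6 = 0.

1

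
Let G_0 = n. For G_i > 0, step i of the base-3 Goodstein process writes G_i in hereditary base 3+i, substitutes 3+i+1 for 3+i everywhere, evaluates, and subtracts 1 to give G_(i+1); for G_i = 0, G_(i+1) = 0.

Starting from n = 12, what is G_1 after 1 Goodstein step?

base 3: 12 = 3^2 + 3; at 4: 4^2 + 4 = 20; next = 19
base 4: 19 = 4^2 + 3; at 5: 5^2 + 3 = 28; next = 27

19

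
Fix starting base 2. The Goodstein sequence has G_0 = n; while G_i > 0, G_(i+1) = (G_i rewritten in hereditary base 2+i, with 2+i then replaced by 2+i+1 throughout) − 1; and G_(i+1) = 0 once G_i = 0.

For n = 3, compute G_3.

G_0=3  [base 2] 2 + 1  →[2↦3]→  3 + 1 = 4  −1 ⇒ G_1=3
G_1=3  [base 3] 3  →[3↦4]→  4 = 4  −1 ⇒ G_2=3
G_2=3  [base 4] 3  →[4↦5]→  3 = 3  −1 ⇒ G_3=2
G_3=2  [base 5] 2  →[5↦6]→  2 = 2  −1 ⇒ G_4=1

2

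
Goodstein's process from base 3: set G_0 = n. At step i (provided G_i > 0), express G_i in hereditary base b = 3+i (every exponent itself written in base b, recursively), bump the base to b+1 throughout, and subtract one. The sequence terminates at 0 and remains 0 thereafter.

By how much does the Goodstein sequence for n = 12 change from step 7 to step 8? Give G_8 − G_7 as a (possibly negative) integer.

6

i=0: 12 = 3^2 + 3 (b=3); 3→4: 4^2 + 4 = 20; 20−1 = 19
i=1: 19 = 4^2 + 3 (b=4); 4→5: 5^2 + 3 = 28; 28−1 = 27
i=2: 27 = 5^2 + 2 (b=5); 5→6: 6^2 + 2 = 38; 38−1 = 37
i=3: 37 = 6^2 + 1 (b=6); 6→7: 7^2 + 1 = 50; 50−1 = 49
i=4: 49 = 7^2 (b=7); 7→8: 8^2 = 64; 64−1 = 63
i=5: 63 = 7·8 + 7 (b=8); 8→9: 7·9 + 7 = 70; 70−1 = 69
i=6: 69 = 7·9 + 6 (b=9); 9→10: 7·10 + 6 = 76; 76−1 = 75
i=7: 75 = 7·10 + 5 (b=10); 10→11: 7·11 + 5 = 82; 82−1 = 81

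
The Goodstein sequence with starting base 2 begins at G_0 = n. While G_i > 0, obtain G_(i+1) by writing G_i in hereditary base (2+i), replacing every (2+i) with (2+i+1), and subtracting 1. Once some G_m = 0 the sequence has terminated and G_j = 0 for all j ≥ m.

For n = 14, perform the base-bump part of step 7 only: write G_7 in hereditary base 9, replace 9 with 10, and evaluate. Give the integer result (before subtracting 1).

100000555552

[0] 14 ≡ 2^(2 + 1) + 2^2 + 2 (base 2). Lift 3: 111. −1: 110.
[1] 110 ≡ 3^(3 + 1) + 3^3 + 2 (base 3). Lift 4: 1282. −1: 1281.
[2] 1281 ≡ 4^(4 + 1) + 4^4 + 1 (base 4). Lift 5: 18751. −1: 18750.
[3] 18750 ≡ 5^(5 + 1) + 5^5 (base 5). Lift 6: 326592. −1: 326591.
[4] 326591 ≡ 6^(6 + 1) + 5·6^5 + 5·6^4 + 5·6^3 + 5·6^2 + 5·6 + 5 (base 6). Lift 7: 5862841. −1: 5862840.
[5] 5862840 ≡ 7^(7 + 1) + 5·7^5 + 5·7^4 + 5·7^3 + 5·7^2 + 5·7 + 4 (base 7). Lift 8: 134404972. −1: 134404971.
[6] 134404971 ≡ 8^(8 + 1) + 5·8^5 + 5·8^4 + 5·8^3 + 5·8^2 + 5·8 + 3 (base 8). Lift 9: 3487116549. −1: 3487116548.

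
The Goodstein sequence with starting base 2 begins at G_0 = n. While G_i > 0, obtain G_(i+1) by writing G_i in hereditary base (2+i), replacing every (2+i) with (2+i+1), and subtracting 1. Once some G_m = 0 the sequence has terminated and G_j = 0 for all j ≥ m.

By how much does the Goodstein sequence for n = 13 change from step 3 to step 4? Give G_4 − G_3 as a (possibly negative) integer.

G_0 = 13. HB_2(13) = 2^(2 + 1) + 2^2 + 1. Bump = 109. G_1 = 108.
G_1 = 108. HB_3(108) = 3^(3 + 1) + 3^3. Bump = 1280. G_2 = 1279.
G_2 = 1279. HB_4(1279) = 4^(4 + 1) + 3·4^3 + 3·4^2 + 3·4 + 3. Bump = 16093. G_3 = 16092.
G_3 = 16092. HB_5(16092) = 5^(5 + 1) + 3·5^3 + 3·5^2 + 3·5 + 2. Bump = 280712. G_4 = 280711.

264619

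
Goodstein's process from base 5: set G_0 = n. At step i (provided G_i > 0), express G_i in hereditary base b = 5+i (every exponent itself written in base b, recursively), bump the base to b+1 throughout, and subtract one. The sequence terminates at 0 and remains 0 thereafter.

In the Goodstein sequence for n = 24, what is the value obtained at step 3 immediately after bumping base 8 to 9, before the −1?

[0] 24 ≡ 4·5 + 4 (base 5). Lift 6: 28. −1: 27.
[1] 27 ≡ 4·6 + 3 (base 6). Lift 7: 31. −1: 30.
[2] 30 ≡ 4·7 + 2 (base 7). Lift 8: 34. −1: 33.
[3] 33 ≡ 4·8 + 1 (base 8). Lift 9: 37. −1: 36.

37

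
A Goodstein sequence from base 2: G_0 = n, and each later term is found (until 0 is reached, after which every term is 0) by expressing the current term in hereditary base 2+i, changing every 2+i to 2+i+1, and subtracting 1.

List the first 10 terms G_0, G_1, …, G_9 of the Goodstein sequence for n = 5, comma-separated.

i=0: 5 = 2^2 + 1 (b=2); 2→3: 3^3 + 1 = 28; 28−1 = 27
i=1: 27 = 3^3 (b=3); 3→4: 4^4 = 256; 256−1 = 255
i=2: 255 = 3·4^3 + 3·4^2 + 3·4 + 3 (b=4); 4→5: 3·5^3 + 3·5^2 + 3·5 + 3 = 468; 468−1 = 467
i=3: 467 = 3·5^3 + 3·5^2 + 3·5 + 2 (b=5); 5→6: 3·6^3 + 3·6^2 + 3·6 + 2 = 776; 776−1 = 775
i=4: 775 = 3·6^3 + 3·6^2 + 3·6 + 1 (b=6); 6→7: 3·7^3 + 3·7^2 + 3·7 + 1 = 1198; 1198−1 = 1197
i=5: 1197 = 3·7^3 + 3·7^2 + 3·7 (b=7); 7→8: 3·8^3 + 3·8^2 + 3·8 = 1752; 1752−1 = 1751
i=6: 1751 = 3·8^3 + 3·8^2 + 2·8 + 7 (b=8); 8→9: 3·9^3 + 3·9^2 + 2·9 + 7 = 2455; 2455−1 = 2454
i=7: 2454 = 3·9^3 + 3·9^2 + 2·9 + 6 (b=9); 9→10: 3·10^3 + 3·10^2 + 2·10 + 6 = 3326; 3326−1 = 3325
i=8: 3325 = 3·10^3 + 3·10^2 + 2·10 + 5 (b=10); 10→11: 3·11^3 + 3·11^2 + 2·11 + 5 = 4383; 4383−1 = 4382

5, 27, 255, 467, 775, 1197, 1751, 2454, 3325, 4382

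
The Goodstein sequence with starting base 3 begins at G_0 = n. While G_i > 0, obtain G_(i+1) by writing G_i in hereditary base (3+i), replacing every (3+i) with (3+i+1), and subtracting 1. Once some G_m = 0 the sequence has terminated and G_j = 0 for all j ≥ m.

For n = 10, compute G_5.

(0) 10|_3 = 3^2 + 1 ↦ 4^2 + 1|_4 = 17 ⇒ 16
(1) 16|_4 = 4^2 ↦ 5^2|_5 = 25 ⇒ 24
(2) 24|_5 = 4·5 + 4 ↦ 4·6 + 4|_6 = 28 ⇒ 27
(3) 27|_6 = 4·6 + 3 ↦ 4·7 + 3|_7 = 31 ⇒ 30
(4) 30|_7 = 4·7 + 2 ↦ 4·8 + 2|_8 = 34 ⇒ 33

33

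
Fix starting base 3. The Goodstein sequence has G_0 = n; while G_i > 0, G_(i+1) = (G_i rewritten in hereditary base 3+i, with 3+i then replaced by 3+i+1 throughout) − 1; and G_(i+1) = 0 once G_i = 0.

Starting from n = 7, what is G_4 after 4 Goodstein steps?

9

i=0: 7 = 2·3 + 1 (b=3); 3→4: 2·4 + 1 = 9; 9−1 = 8
i=1: 8 = 2·4 (b=4); 4→5: 2·5 = 10; 10−1 = 9
i=2: 9 = 5 + 4 (b=5); 5→6: 6 + 4 = 10; 10−1 = 9
i=3: 9 = 6 + 3 (b=6); 6→7: 7 + 3 = 10; 10−1 = 9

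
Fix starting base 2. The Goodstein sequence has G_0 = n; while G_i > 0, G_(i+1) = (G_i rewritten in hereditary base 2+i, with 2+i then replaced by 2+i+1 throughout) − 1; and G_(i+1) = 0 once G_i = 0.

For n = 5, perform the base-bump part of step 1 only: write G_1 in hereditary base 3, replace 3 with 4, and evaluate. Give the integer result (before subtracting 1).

256

base 2: 5 = 2^2 + 1; at 3: 3^3 + 1 = 28; next = 27
base 3: 27 = 3^3; at 4: 4^4 = 256; next = 255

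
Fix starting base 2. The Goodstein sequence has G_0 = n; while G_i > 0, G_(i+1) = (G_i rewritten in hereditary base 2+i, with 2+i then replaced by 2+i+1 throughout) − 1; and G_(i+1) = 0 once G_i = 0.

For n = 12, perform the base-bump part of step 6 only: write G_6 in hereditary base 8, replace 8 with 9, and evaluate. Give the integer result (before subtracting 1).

12 —HB2→ 2^(2 + 1) + 2^2 —bump→ 3^(3 + 1) + 3^3 = 108 —(−1)→ 107
107 —HB3→ 3^(3 + 1) + 2·3^2 + 2·3 + 2 —bump→ 4^(4 + 1) + 2·4^2 + 2·4 + 2 = 1066 —(−1)→ 1065
1065 —HB4→ 4^(4 + 1) + 2·4^2 + 2·4 + 1 —bump→ 5^(5 + 1) + 2·5^2 + 2·5 + 1 = 15686 —(−1)→ 15685
15685 —HB5→ 5^(5 + 1) + 2·5^2 + 2·5 —bump→ 6^(6 + 1) + 2·6^2 + 2·6 = 280020 —(−1)→ 280019
280019 —HB6→ 6^(6 + 1) + 2·6^2 + 6 + 5 —bump→ 7^(7 + 1) + 2·7^2 + 7 + 5 = 5764911 —(−1)→ 5764910
5764910 —HB7→ 7^(7 + 1) + 2·7^2 + 7 + 4 —bump→ 8^(8 + 1) + 2·8^2 + 8 + 4 = 134217868 —(−1)→ 134217867
134217867 —HB8→ 8^(8 + 1) + 2·8^2 + 8 + 3 —bump→ 9^(9 + 1) + 2·9^2 + 9 + 3 = 3486784575 —(−1)→ 3486784574

3486784575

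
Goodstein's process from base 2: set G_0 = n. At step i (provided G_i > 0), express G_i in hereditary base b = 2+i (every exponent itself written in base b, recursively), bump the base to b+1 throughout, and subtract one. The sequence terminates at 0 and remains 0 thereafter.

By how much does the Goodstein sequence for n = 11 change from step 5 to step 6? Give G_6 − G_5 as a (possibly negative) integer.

128452926

G_0 = 11. HB_2(11) = 2^(2 + 1) + 2 + 1. Bump = 85. G_1 = 84.
G_1 = 84. HB_3(84) = 3^(3 + 1) + 3. Bump = 1028. G_2 = 1027.
G_2 = 1027. HB_4(1027) = 4^(4 + 1) + 3. Bump = 15628. G_3 = 15627.
G_3 = 15627. HB_5(15627) = 5^(5 + 1) + 2. Bump = 279938. G_4 = 279937.
G_4 = 279937. HB_6(279937) = 6^(6 + 1) + 1. Bump = 5764802. G_5 = 5764801.
G_5 = 5764801. HB_7(5764801) = 7^(7 + 1). Bump = 134217728. G_6 = 134217727.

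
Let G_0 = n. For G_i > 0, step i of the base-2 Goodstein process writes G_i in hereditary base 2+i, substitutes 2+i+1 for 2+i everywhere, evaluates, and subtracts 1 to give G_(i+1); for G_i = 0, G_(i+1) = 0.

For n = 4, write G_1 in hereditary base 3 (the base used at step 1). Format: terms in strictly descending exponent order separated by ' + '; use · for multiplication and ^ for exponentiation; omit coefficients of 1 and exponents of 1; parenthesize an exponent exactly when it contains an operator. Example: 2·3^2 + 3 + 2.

2·3^2 + 2·3 + 2

step 0: 4 = 2^2; sub 3 for 2: 3^3; = 27; G_1 = 27−1 = 26
step 1: 26 = 2·3^2 + 2·3 + 2; sub 4 for 3: 2·4^2 + 2·4 + 2; = 42; G_2 = 42−1 = 41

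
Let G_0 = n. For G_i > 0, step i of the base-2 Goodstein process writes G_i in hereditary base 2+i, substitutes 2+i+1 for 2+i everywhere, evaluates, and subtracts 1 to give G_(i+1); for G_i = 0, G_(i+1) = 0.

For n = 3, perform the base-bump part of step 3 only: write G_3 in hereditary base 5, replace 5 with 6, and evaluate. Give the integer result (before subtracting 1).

2

i=0: 3 = 2 + 1 (b=2); 2→3: 3 + 1 = 4; 4−1 = 3
i=1: 3 = 3 (b=3); 3→4: 4 = 4; 4−1 = 3
i=2: 3 = 3 (b=4); 4→5: 3 = 3; 3−1 = 2
i=3: 2 = 2 (b=5); 5→6: 2 = 2; 2−1 = 1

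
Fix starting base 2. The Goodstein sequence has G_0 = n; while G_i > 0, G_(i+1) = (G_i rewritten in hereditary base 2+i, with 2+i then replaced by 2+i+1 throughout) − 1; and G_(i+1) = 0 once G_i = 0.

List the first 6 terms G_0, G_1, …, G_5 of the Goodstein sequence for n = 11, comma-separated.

[0] 11 ≡ 2^(2 + 1) + 2 + 1 (base 2). Lift 3: 85. −1: 84.
[1] 84 ≡ 3^(3 + 1) + 3 (base 3). Lift 4: 1028. −1: 1027.
[2] 1027 ≡ 4^(4 + 1) + 3 (base 4). Lift 5: 15628. −1: 15627.
[3] 15627 ≡ 5^(5 + 1) + 2 (base 5). Lift 6: 279938. −1: 279937.
[4] 279937 ≡ 6^(6 + 1) + 1 (base 6). Lift 7: 5764802. −1: 5764801.

11, 84, 1027, 15627, 279937, 5764801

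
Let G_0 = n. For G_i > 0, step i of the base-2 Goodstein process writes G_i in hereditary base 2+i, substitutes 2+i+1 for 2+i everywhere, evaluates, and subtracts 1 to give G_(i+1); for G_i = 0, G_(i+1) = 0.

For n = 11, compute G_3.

15627

G_0=11  [base 2] 2^(2 + 1) + 2 + 1  →[2↦3]→  3^(3 + 1) + 3 + 1 = 85  −1 ⇒ G_1=84
G_1=84  [base 3] 3^(3 + 1) + 3  →[3↦4]→  4^(4 + 1) + 4 = 1028  −1 ⇒ G_2=1027
G_2=1027  [base 4] 4^(4 + 1) + 3  →[4↦5]→  5^(5 + 1) + 3 = 15628  −1 ⇒ G_3=15627
G_3=15627  [base 5] 5^(5 + 1) + 2  →[5↦6]→  6^(6 + 1) + 2 = 279938  −1 ⇒ G_4=279937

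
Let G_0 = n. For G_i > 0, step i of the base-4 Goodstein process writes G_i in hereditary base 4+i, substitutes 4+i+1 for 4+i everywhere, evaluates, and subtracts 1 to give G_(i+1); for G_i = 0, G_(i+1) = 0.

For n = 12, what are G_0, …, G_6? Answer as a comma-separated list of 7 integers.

G_0 = 12. HB_4(12) = 3·4. Bump = 15. G_1 = 14.
G_1 = 14. HB_5(14) = 2·5 + 4. Bump = 16. G_2 = 15.
G_2 = 15. HB_6(15) = 2·6 + 3. Bump = 17. G_3 = 16.
G_3 = 16. HB_7(16) = 2·7 + 2. Bump = 18. G_4 = 17.
G_4 = 17. HB_8(17) = 2·8 + 1. Bump = 19. G_5 = 18.
G_5 = 18. HB_9(18) = 2·9. Bump = 20. G_6 = 19.

12, 14, 15, 16, 17, 18, 19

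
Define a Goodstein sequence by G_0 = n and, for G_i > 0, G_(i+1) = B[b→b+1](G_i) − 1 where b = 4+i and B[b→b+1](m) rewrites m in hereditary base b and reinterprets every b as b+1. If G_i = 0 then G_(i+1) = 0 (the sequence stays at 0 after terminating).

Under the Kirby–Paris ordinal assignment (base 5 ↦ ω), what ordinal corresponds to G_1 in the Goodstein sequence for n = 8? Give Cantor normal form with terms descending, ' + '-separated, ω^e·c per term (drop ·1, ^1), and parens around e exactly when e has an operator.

i=0: 8 = 2·4 (b=4); 4→5: 2·5 = 10; 10−1 = 9
i=1: 9 = 5 + 4 (b=5); 5→6: 6 + 4 = 10; 10−1 = 9

ω + 4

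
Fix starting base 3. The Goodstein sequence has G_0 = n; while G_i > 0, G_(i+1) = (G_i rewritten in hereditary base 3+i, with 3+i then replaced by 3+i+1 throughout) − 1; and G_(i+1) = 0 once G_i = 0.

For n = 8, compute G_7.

11

G_0=8  [base 3] 2·3 + 2  →[3↦4]→  2·4 + 2 = 10  −1 ⇒ G_1=9
G_1=9  [base 4] 2·4 + 1  →[4↦5]→  2·5 + 1 = 11  −1 ⇒ G_2=10
G_2=10  [base 5] 2·5  →[5↦6]→  2·6 = 12  −1 ⇒ G_3=11
G_3=11  [base 6] 6 + 5  →[6↦7]→  7 + 5 = 12  −1 ⇒ G_4=11
G_4=11  [base 7] 7 + 4  →[7↦8]→  8 + 4 = 12  −1 ⇒ G_5=11
G_5=11  [base 8] 8 + 3  →[8↦9]→  9 + 3 = 12  −1 ⇒ G_6=11
G_6=11  [base 9] 9 + 2  →[9↦10]→  10 + 2 = 12  −1 ⇒ G_7=11
G_7=11  [base 10] 10 + 1  →[10↦11]→  11 + 1 = 12  −1 ⇒ G_8=11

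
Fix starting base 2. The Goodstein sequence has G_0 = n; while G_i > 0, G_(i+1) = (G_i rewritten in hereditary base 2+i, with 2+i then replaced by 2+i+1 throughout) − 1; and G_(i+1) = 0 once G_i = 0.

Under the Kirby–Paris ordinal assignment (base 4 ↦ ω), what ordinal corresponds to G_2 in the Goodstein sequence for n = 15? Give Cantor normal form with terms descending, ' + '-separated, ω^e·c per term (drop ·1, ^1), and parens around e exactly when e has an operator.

ω^(ω + 1) + ω^ω + 3

step 0: 15 = 2^(2 + 1) + 2^2 + 2 + 1; sub 3 for 2: 3^(3 + 1) + 3^3 + 3 + 1; = 112; G_1 = 112−1 = 111
step 1: 111 = 3^(3 + 1) + 3^3 + 3; sub 4 for 3: 4^(4 + 1) + 4^4 + 4; = 1284; G_2 = 1284−1 = 1283
step 2: 1283 = 4^(4 + 1) + 4^4 + 3; sub 5 for 4: 5^(5 + 1) + 5^5 + 3; = 18753; G_3 = 18753−1 = 18752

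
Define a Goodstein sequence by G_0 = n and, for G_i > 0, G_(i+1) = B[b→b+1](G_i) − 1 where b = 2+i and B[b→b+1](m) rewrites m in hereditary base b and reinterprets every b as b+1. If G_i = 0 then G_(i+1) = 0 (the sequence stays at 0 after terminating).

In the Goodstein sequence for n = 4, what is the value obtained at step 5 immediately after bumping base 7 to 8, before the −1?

140

step 0: 4 = 2^2; sub 3 for 2: 3^3; = 27; G_1 = 27−1 = 26
step 1: 26 = 2·3^2 + 2·3 + 2; sub 4 for 3: 2·4^2 + 2·4 + 2; = 42; G_2 = 42−1 = 41
step 2: 41 = 2·4^2 + 2·4 + 1; sub 5 for 4: 2·5^2 + 2·5 + 1; = 61; G_3 = 61−1 = 60
step 3: 60 = 2·5^2 + 2·5; sub 6 for 5: 2·6^2 + 2·6; = 84; G_4 = 84−1 = 83
step 4: 83 = 2·6^2 + 6 + 5; sub 7 for 6: 2·7^2 + 7 + 5; = 110; G_5 = 110−1 = 109
step 5: 109 = 2·7^2 + 7 + 4; sub 8 for 7: 2·8^2 + 8 + 4; = 140; G_6 = 140−1 = 139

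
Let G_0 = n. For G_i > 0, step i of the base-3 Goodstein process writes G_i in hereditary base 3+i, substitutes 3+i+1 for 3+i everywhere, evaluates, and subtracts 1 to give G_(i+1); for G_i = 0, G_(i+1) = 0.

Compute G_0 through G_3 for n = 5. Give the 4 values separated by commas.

5, 5, 5, 5

(0) 5|_3 = 3 + 2 ↦ 4 + 2|_4 = 6 ⇒ 5
(1) 5|_4 = 4 + 1 ↦ 5 + 1|_5 = 6 ⇒ 5
(2) 5|_5 = 5 ↦ 6|_6 = 6 ⇒ 5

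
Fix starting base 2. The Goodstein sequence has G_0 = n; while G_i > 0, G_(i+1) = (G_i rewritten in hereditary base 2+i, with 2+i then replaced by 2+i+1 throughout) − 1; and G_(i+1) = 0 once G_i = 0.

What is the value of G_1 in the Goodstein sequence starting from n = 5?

base 2: 5 = 2^2 + 1; at 3: 3^3 + 1 = 28; next = 27
base 3: 27 = 3^3; at 4: 4^4 = 256; next = 255

27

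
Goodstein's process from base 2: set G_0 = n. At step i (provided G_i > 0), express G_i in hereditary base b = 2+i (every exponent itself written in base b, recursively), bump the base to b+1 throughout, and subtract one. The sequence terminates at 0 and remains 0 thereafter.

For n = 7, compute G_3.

3127

(0) 7|_2 = 2^2 + 2 + 1 ↦ 3^3 + 3 + 1|_3 = 31 ⇒ 30
(1) 30|_3 = 3^3 + 3 ↦ 4^4 + 4|_4 = 260 ⇒ 259
(2) 259|_4 = 4^4 + 3 ↦ 5^5 + 3|_5 = 3128 ⇒ 3127
(3) 3127|_5 = 5^5 + 2 ↦ 6^6 + 2|_6 = 46658 ⇒ 46657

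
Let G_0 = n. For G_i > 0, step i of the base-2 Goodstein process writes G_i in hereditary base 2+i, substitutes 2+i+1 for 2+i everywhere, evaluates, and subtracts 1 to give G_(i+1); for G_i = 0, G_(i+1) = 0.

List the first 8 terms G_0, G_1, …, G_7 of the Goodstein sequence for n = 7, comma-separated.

i=0: 7 = 2^2 + 2 + 1 (b=2); 2→3: 3^3 + 3 + 1 = 31; 31−1 = 30
i=1: 30 = 3^3 + 3 (b=3); 3→4: 4^4 + 4 = 260; 260−1 = 259
i=2: 259 = 4^4 + 3 (b=4); 4→5: 5^5 + 3 = 3128; 3128−1 = 3127
i=3: 3127 = 5^5 + 2 (b=5); 5→6: 6^6 + 2 = 46658; 46658−1 = 46657
i=4: 46657 = 6^6 + 1 (b=6); 6→7: 7^7 + 1 = 823544; 823544−1 = 823543
i=5: 823543 = 7^7 (b=7); 7→8: 8^8 = 16777216; 16777216−1 = 16777215
i=6: 16777215 = 7·8^7 + 7·8^6 + 7·8^5 + 7·8^4 + 7·8^3 + 7·8^2 + 7·8 + 7 (b=8); 8→9: 7·9^7 + 7·9^6 + 7·9^5 + 7·9^4 + 7·9^3 + 7·9^2 + 7·9 + 7 = 37665880; 37665880−1 = 37665879

7, 30, 259, 3127, 46657, 823543, 16777215, 37665879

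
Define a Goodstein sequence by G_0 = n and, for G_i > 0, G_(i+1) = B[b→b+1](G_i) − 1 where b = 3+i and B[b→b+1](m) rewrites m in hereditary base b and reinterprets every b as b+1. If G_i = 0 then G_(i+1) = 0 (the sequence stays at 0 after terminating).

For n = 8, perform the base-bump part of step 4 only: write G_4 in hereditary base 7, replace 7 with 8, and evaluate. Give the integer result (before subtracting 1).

12

step 0: 8 = 2·3 + 2; sub 4 for 3: 2·4 + 2; = 10; G_1 = 10−1 = 9
step 1: 9 = 2·4 + 1; sub 5 for 4: 2·5 + 1; = 11; G_2 = 11−1 = 10
step 2: 10 = 2·5; sub 6 for 5: 2·6; = 12; G_3 = 12−1 = 11
step 3: 11 = 6 + 5; sub 7 for 6: 7 + 5; = 12; G_4 = 12−1 = 11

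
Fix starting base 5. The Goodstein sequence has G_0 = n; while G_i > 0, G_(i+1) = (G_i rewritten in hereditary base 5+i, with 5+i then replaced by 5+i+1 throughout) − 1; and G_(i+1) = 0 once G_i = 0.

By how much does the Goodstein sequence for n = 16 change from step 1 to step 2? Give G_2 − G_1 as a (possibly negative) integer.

G_0=16  [base 5] 3·5 + 1  →[5↦6]→  3·6 + 1 = 19  −1 ⇒ G_1=18
G_1=18  [base 6] 3·6  →[6↦7]→  3·7 = 21  −1 ⇒ G_2=20

2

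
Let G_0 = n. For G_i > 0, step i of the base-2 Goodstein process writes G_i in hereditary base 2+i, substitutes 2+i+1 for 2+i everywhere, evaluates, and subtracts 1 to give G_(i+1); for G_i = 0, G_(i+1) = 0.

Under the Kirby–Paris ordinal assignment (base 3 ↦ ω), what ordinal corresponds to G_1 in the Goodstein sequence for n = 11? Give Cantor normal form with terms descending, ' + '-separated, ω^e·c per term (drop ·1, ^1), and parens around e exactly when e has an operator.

step 0: 11 = 2^(2 + 1) + 2 + 1; sub 3 for 2: 3^(3 + 1) + 3 + 1; = 85; G_1 = 85−1 = 84
step 1: 84 = 3^(3 + 1) + 3; sub 4 for 3: 4^(4 + 1) + 4; = 1028; G_2 = 1028−1 = 1027

ω^(ω + 1) + ω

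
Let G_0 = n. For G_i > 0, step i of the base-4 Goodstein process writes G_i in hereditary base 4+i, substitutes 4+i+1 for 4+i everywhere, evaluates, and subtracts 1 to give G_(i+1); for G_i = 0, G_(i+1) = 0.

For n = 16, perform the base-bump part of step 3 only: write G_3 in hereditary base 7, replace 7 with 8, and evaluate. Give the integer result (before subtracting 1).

34

(0) 16|_4 = 4^2 ↦ 5^2|_5 = 25 ⇒ 24
(1) 24|_5 = 4·5 + 4 ↦ 4·6 + 4|_6 = 28 ⇒ 27
(2) 27|_6 = 4·6 + 3 ↦ 4·7 + 3|_7 = 31 ⇒ 30
(3) 30|_7 = 4·7 + 2 ↦ 4·8 + 2|_8 = 34 ⇒ 33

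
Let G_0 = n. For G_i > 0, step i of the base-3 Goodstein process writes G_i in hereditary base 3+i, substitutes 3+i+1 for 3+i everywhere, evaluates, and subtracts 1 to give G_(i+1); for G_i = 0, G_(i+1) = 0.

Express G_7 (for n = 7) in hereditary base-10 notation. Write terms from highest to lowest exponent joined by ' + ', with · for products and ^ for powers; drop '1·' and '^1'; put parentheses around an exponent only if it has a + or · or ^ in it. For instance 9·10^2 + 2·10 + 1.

9

G_0=7  [base 3] 2·3 + 1  →[3↦4]→  2·4 + 1 = 9  −1 ⇒ G_1=8
G_1=8  [base 4] 2·4  →[4↦5]→  2·5 = 10  −1 ⇒ G_2=9
G_2=9  [base 5] 5 + 4  →[5↦6]→  6 + 4 = 10  −1 ⇒ G_3=9
G_3=9  [base 6] 6 + 3  →[6↦7]→  7 + 3 = 10  −1 ⇒ G_4=9
G_4=9  [base 7] 7 + 2  →[7↦8]→  8 + 2 = 10  −1 ⇒ G_5=9
G_5=9  [base 8] 8 + 1  →[8↦9]→  9 + 1 = 10  −1 ⇒ G_6=9
G_6=9  [base 9] 9  →[9↦10]→  10 = 10  −1 ⇒ G_7=9
G_7=9  [base 10] 9  →[10↦11]→  9 = 9  −1 ⇒ G_8=8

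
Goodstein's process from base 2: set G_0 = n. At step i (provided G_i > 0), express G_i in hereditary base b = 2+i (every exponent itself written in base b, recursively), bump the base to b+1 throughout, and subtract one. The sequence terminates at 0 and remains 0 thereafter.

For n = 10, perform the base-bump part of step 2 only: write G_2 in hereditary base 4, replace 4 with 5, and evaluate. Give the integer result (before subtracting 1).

G_0=10  [base 2] 2^(2 + 1) + 2  →[2↦3]→  3^(3 + 1) + 3 = 84  −1 ⇒ G_1=83
G_1=83  [base 3] 3^(3 + 1) + 2  →[3↦4]→  4^(4 + 1) + 2 = 1026  −1 ⇒ G_2=1025
G_2=1025  [base 4] 4^(4 + 1) + 1  →[4↦5]→  5^(5 + 1) + 1 = 15626  −1 ⇒ G_3=15625

15626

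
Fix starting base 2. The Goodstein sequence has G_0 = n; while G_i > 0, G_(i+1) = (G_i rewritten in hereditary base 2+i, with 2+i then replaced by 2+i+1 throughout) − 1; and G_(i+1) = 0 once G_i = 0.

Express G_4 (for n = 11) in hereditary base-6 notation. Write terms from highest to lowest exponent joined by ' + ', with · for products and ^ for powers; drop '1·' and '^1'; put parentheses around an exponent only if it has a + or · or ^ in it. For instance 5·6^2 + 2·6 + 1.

G_0=11  [base 2] 2^(2 + 1) + 2 + 1  →[2↦3]→  3^(3 + 1) + 3 + 1 = 85  −1 ⇒ G_1=84
G_1=84  [base 3] 3^(3 + 1) + 3  →[3↦4]→  4^(4 + 1) + 4 = 1028  −1 ⇒ G_2=1027
G_2=1027  [base 4] 4^(4 + 1) + 3  →[4↦5]→  5^(5 + 1) + 3 = 15628  −1 ⇒ G_3=15627
G_3=15627  [base 5] 5^(5 + 1) + 2  →[5↦6]→  6^(6 + 1) + 2 = 279938  −1 ⇒ G_4=279937
G_4=279937  [base 6] 6^(6 + 1) + 1  →[6↦7]→  7^(7 + 1) + 1 = 5764802  −1 ⇒ G_5=5764801

6^(6 + 1) + 1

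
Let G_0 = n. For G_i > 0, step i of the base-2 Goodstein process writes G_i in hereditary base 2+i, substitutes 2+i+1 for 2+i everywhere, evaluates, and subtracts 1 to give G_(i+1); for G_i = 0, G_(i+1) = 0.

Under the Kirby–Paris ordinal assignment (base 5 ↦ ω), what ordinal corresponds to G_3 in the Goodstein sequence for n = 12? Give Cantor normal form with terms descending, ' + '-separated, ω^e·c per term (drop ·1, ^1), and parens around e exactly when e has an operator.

ω^(ω + 1) + ω^2·2 + ω·2

(0) 12|_2 = 2^(2 + 1) + 2^2 ↦ 3^(3 + 1) + 3^3|_3 = 108 ⇒ 107
(1) 107|_3 = 3^(3 + 1) + 2·3^2 + 2·3 + 2 ↦ 4^(4 + 1) + 2·4^2 + 2·4 + 2|_4 = 1066 ⇒ 1065
(2) 1065|_4 = 4^(4 + 1) + 2·4^2 + 2·4 + 1 ↦ 5^(5 + 1) + 2·5^2 + 2·5 + 1|_5 = 15686 ⇒ 15685
(3) 15685|_5 = 5^(5 + 1) + 2·5^2 + 2·5 ↦ 6^(6 + 1) + 2·6^2 + 2·6|_6 = 280020 ⇒ 280019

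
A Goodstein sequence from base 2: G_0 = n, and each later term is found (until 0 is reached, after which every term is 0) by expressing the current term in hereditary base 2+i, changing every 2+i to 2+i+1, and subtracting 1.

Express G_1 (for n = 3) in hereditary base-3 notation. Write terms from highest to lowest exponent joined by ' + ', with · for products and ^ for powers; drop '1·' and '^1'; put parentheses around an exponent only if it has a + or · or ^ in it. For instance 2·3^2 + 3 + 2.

G_0=3  [base 2] 2 + 1  →[2↦3]→  3 + 1 = 4  −1 ⇒ G_1=3
G_1=3  [base 3] 3  →[3↦4]→  4 = 4  −1 ⇒ G_2=3

3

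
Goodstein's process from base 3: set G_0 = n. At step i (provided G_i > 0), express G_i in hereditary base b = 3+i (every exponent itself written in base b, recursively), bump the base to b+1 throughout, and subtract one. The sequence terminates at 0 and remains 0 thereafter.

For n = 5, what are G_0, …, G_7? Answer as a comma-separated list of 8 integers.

i=0: 5 = 3 + 2 (b=3); 3→4: 4 + 2 = 6; 6−1 = 5
i=1: 5 = 4 + 1 (b=4); 4→5: 5 + 1 = 6; 6−1 = 5
i=2: 5 = 5 (b=5); 5→6: 6 = 6; 6−1 = 5
i=3: 5 = 5 (b=6); 6→7: 5 = 5; 5−1 = 4
i=4: 4 = 4 (b=7); 7→8: 4 = 4; 4−1 = 3
i=5: 3 = 3 (b=8); 8→9: 3 = 3; 3−1 = 2
i=6: 2 = 2 (b=9); 9→10: 2 = 2; 2−1 = 1

5, 5, 5, 5, 4, 3, 2, 1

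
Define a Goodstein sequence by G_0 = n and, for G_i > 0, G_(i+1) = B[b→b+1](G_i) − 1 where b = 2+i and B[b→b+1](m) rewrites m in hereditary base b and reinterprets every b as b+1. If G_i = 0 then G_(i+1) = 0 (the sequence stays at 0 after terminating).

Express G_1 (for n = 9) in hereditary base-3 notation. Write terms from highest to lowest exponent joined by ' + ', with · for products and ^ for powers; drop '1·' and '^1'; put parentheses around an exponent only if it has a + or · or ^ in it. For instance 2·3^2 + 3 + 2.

(0) 9|_2 = 2^(2 + 1) + 1 ↦ 3^(3 + 1) + 1|_3 = 82 ⇒ 81
(1) 81|_3 = 3^(3 + 1) ↦ 4^(4 + 1)|_4 = 1024 ⇒ 1023

3^(3 + 1)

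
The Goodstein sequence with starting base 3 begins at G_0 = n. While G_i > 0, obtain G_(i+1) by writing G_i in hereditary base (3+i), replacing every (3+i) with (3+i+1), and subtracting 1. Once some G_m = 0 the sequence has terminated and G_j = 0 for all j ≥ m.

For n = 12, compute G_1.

G_0=12  [base 3] 3^2 + 3  →[3↦4]→  4^2 + 4 = 20  −1 ⇒ G_1=19
G_1=19  [base 4] 4^2 + 3  →[4↦5]→  5^2 + 3 = 28  −1 ⇒ G_2=27

19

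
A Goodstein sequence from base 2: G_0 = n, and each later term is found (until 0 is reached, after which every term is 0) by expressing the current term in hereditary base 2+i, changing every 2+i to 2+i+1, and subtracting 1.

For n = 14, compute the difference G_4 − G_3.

14 —HB2→ 2^(2 + 1) + 2^2 + 2 —bump→ 3^(3 + 1) + 3^3 + 3 = 111 —(−1)→ 110
110 —HB3→ 3^(3 + 1) + 3^3 + 2 —bump→ 4^(4 + 1) + 4^4 + 2 = 1282 —(−1)→ 1281
1281 —HB4→ 4^(4 + 1) + 4^4 + 1 —bump→ 5^(5 + 1) + 5^5 + 1 = 18751 —(−1)→ 18750
18750 —HB5→ 5^(5 + 1) + 5^5 —bump→ 6^(6 + 1) + 6^6 = 326592 —(−1)→ 326591

307841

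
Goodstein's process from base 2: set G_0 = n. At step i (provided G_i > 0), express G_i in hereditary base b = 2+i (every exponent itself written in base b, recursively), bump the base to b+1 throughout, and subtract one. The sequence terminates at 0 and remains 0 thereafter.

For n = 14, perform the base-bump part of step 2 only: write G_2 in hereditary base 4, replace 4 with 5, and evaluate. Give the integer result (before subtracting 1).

G_0=14  [base 2] 2^(2 + 1) + 2^2 + 2  →[2↦3]→  3^(3 + 1) + 3^3 + 3 = 111  −1 ⇒ G_1=110
G_1=110  [base 3] 3^(3 + 1) + 3^3 + 2  →[3↦4]→  4^(4 + 1) + 4^4 + 2 = 1282  −1 ⇒ G_2=1281

18751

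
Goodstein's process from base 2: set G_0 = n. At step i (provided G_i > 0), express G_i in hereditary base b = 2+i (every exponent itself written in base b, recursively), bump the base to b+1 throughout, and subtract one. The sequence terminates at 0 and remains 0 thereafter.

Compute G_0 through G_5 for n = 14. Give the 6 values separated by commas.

base 2: 14 = 2^(2 + 1) + 2^2 + 2; at 3: 3^(3 + 1) + 3^3 + 3 = 111; next = 110
base 3: 110 = 3^(3 + 1) + 3^3 + 2; at 4: 4^(4 + 1) + 4^4 + 2 = 1282; next = 1281
base 4: 1281 = 4^(4 + 1) + 4^4 + 1; at 5: 5^(5 + 1) + 5^5 + 1 = 18751; next = 18750
base 5: 18750 = 5^(5 + 1) + 5^5; at 6: 6^(6 + 1) + 6^6 = 326592; next = 326591
base 6: 326591 = 6^(6 + 1) + 5·6^5 + 5·6^4 + 5·6^3 + 5·6^2 + 5·6 + 5; at 7: 7^(7 + 1) + 5·7^5 + 5·7^4 + 5·7^3 + 5·7^2 + 5·7 + 5 = 5862841; next = 5862840

14, 110, 1281, 18750, 326591, 5862840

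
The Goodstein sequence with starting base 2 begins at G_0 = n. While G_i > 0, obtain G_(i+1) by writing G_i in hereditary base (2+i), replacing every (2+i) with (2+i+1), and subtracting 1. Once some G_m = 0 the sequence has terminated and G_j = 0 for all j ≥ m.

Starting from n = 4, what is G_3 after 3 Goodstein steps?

base 2: 4 = 2^2; at 3: 3^3 = 27; next = 26
base 3: 26 = 2·3^2 + 2·3 + 2; at 4: 2·4^2 + 2·4 + 2 = 42; next = 41
base 4: 41 = 2·4^2 + 2·4 + 1; at 5: 2·5^2 + 2·5 + 1 = 61; next = 60
base 5: 60 = 2·5^2 + 2·5; at 6: 2·6^2 + 2·6 = 84; next = 83

60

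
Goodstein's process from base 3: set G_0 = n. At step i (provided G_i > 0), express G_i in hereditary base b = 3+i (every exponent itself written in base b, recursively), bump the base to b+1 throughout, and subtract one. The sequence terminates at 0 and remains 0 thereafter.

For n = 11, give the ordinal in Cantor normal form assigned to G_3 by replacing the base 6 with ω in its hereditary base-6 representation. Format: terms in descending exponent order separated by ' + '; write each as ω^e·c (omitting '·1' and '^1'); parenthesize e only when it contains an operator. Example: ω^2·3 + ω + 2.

(0) 11|_3 = 3^2 + 2 ↦ 4^2 + 2|_4 = 18 ⇒ 17
(1) 17|_4 = 4^2 + 1 ↦ 5^2 + 1|_5 = 26 ⇒ 25
(2) 25|_5 = 5^2 ↦ 6^2|_6 = 36 ⇒ 35
(3) 35|_6 = 5·6 + 5 ↦ 5·7 + 5|_7 = 40 ⇒ 39

ω·5 + 5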